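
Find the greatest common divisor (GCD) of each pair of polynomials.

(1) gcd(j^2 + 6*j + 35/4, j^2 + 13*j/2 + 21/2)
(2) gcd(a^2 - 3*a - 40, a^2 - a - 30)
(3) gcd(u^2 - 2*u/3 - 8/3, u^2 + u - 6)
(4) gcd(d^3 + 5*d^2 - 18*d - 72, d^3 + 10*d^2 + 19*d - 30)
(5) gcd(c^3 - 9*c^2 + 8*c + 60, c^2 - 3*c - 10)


(1) = gcd((j + 5/2)*(j + 7/2), (j + 3)*(j + 7/2)) = j + 7/2
(2) = a + 5
(3) = gcd((u - 2)*(u + 4/3), (u - 2)*(u + 3)) = u - 2
(4) = d + 6
(5) = c^2 - 3*c - 10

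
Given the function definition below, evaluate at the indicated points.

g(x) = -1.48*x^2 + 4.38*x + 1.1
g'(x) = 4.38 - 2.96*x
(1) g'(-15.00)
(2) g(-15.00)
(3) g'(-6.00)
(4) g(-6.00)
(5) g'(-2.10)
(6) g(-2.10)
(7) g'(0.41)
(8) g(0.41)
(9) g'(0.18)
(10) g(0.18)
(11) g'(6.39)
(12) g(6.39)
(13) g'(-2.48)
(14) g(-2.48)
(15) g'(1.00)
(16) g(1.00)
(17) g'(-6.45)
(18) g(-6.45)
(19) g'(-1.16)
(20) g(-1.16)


(1) = 48.78
(2) = -397.60
(3) = 22.14
(4) = -78.46
(5) = 10.60
(6) = -14.62
(7) = 3.17
(8) = 2.65
(9) = 3.85
(10) = 1.84
(11) = -14.53
(12) = -31.34
(13) = 11.72
(14) = -18.86
(15) = 1.42
(16) = 4.00
(17) = 23.47
(18) = -88.72
(19) = 7.81
(20) = -5.97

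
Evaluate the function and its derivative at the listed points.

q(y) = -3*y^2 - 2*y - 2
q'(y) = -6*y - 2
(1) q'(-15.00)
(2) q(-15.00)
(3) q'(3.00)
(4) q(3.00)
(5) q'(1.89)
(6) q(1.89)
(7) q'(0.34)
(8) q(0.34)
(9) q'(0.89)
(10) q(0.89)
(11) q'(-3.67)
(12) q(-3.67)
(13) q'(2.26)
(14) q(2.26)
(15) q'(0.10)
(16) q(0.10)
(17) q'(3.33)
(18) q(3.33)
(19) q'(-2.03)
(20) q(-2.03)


(1) = 88.00
(2) = -647.00
(3) = -20.00
(4) = -35.00
(5) = -13.34
(6) = -16.50
(7) = -4.04
(8) = -3.03
(9) = -7.34
(10) = -6.16
(11) = 20.02
(12) = -35.07
(13) = -15.56
(14) = -21.84
(15) = -2.60
(16) = -2.23
(17) = -21.98
(18) = -41.93
(19) = 10.18
(20) = -10.30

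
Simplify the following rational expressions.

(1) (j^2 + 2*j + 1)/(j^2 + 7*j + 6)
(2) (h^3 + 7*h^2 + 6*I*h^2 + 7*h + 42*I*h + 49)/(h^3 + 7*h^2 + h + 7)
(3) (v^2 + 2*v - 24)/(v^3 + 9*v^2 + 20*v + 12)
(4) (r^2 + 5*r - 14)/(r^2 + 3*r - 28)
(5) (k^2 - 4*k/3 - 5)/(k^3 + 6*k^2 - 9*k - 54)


(1) = (j + 1)/(j + 6)
(2) = (h + 7*I)/(h + I)
(3) = (v - 4)/(v^2 + 3*v + 2)
(4) = (r - 2)/(r - 4)
(5) = (3*k + 5)/(3*k^2 + 27*k + 54)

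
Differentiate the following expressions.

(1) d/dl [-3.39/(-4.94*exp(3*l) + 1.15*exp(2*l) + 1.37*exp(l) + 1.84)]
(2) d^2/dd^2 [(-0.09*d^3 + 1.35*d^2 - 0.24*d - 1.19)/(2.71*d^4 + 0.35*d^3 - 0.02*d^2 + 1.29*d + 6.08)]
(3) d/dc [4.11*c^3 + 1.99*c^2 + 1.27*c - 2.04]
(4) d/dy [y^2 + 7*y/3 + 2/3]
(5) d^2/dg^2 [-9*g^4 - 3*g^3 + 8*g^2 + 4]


(1) = (-50.2398*exp(2*l) + 7.797*exp(l) + 4.6443)*exp(l)/(-4.94*exp(3*l) + 1.15*exp(2*l) + 1.37*exp(l) + 1.84)^2
(2) = (-1.321938*d^9 + 59.48721*d^8 - 13.497426*d^7 - 173.551156*d^6 - 54.759684*d^5 - 530.75139*d^4 + 22.326998*d^3 + 234.94041*d^2 - 4.758828*d + 99.32405)/(19.902511*d^12 + 7.711305*d^11 + 0.555279*d^10 + 28.350722*d^9 + 141.293676*d^8 + 34.656267*d^7 + 13.732129*d^6 + 129.023925*d^5 + 316.915002*d^4 + 40.020225*d^3 + 28.1352*d^2 + 143.059968*d + 224.755712)
(3) = 12.33*c^2 + 3.98*c + 1.27
(4) = 2*y + 7/3
(5) = -108*g^2 - 18*g + 16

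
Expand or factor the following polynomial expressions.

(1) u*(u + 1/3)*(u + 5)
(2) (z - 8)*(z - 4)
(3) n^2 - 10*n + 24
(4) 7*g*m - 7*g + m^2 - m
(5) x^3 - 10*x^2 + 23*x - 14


(1) = u^3 + 16*u^2/3 + 5*u/3
(2) = z^2 - 12*z + 32
(3) = (n - 6)*(n - 4)
(4) = (7*g + m)*(m - 1)
(5) = (x - 7)*(x - 2)*(x - 1)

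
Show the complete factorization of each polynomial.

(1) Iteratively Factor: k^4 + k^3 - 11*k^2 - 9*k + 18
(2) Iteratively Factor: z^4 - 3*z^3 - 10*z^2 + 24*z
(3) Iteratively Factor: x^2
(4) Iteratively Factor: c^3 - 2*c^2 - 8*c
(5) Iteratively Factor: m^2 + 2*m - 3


(1) = (k - 1)*(k^3 + 2*k^2 - 9*k - 18) = (k - 1)*(k + 3)*(k^2 - k - 6) = (k - 1)*(k + 2)*(k + 3)*(k - 3)
(2) = (z - 2)*(z^3 - z^2 - 12*z) = z*(z - 2)*(z^2 - z - 12) = z*(z - 4)*(z - 2)*(z + 3)
(3) = (x)*(x)
(4) = (c + 2)*(c^2 - 4*c) = c*(c + 2)*(c - 4)
(5) = (m - 1)*(m + 3)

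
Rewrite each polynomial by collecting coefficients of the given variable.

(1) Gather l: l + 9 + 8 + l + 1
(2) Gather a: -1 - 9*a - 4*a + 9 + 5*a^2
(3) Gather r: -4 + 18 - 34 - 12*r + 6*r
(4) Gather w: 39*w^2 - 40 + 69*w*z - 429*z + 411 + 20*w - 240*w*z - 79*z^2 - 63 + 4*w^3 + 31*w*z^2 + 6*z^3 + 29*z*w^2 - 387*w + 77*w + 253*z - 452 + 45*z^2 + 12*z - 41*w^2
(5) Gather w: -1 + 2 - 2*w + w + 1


(1) = 2*l + 18
(2) = 5*a^2 - 13*a + 8
(3) = -6*r - 20
(4) = 4*w^3 + w^2*(29*z - 2) + w*(31*z^2 - 171*z - 290) + 6*z^3 - 34*z^2 - 164*z - 144
(5) = 2 - w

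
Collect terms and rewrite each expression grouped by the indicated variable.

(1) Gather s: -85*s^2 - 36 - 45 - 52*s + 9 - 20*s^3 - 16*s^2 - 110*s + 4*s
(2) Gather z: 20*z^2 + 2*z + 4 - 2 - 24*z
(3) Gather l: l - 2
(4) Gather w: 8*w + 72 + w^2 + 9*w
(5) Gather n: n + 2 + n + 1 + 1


(1) = -20*s^3 - 101*s^2 - 158*s - 72
(2) = 20*z^2 - 22*z + 2
(3) = l - 2
(4) = w^2 + 17*w + 72
(5) = 2*n + 4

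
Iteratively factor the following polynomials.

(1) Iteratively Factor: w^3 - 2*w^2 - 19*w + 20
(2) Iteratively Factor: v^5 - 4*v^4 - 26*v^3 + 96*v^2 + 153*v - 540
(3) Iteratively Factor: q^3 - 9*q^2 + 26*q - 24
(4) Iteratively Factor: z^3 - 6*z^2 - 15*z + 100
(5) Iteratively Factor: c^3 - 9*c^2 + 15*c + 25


(1) = (w - 1)*(w^2 - w - 20) = (w - 5)*(w - 1)*(w + 4)
(2) = (v + 4)*(v^4 - 8*v^3 + 6*v^2 + 72*v - 135) = (v - 3)*(v + 4)*(v^3 - 5*v^2 - 9*v + 45) = (v - 3)*(v + 3)*(v + 4)*(v^2 - 8*v + 15) = (v - 3)^2*(v + 3)*(v + 4)*(v - 5)
(3) = (q - 3)*(q^2 - 6*q + 8) = (q - 4)*(q - 3)*(q - 2)
(4) = (z + 4)*(z^2 - 10*z + 25) = (z - 5)*(z + 4)*(z - 5)
(5) = (c + 1)*(c^2 - 10*c + 25) = (c - 5)*(c + 1)*(c - 5)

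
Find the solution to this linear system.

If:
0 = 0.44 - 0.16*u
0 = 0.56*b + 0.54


Then:
b = -0.96
u = 2.75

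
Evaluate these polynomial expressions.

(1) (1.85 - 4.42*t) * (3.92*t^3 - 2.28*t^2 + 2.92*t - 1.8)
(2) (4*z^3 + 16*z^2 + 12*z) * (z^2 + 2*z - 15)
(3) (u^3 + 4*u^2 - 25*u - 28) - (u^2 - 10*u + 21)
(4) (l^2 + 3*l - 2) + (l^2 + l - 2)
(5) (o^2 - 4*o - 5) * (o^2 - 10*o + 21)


(1) = -17.3264*t^4 + 17.3296*t^3 - 17.1244*t^2 + 13.358*t - 3.33
(2) = 4*z^5 + 24*z^4 - 16*z^3 - 216*z^2 - 180*z
(3) = u^3 + 3*u^2 - 15*u - 49
(4) = 2*l^2 + 4*l - 4
(5) = o^4 - 14*o^3 + 56*o^2 - 34*o - 105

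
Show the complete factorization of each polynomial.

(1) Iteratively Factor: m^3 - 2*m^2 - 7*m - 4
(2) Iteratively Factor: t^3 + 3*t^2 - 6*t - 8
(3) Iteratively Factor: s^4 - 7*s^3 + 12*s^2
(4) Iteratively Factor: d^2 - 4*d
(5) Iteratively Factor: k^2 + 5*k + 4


(1) = (m + 1)*(m^2 - 3*m - 4) = (m - 4)*(m + 1)*(m + 1)
(2) = (t - 2)*(t^2 + 5*t + 4) = (t - 2)*(t + 1)*(t + 4)
(3) = (s - 4)*(s^3 - 3*s^2) = (s - 4)*(s - 3)*(s^2) = s*(s - 4)*(s - 3)*(s)
(4) = (d)*(d - 4)
(5) = (k + 4)*(k + 1)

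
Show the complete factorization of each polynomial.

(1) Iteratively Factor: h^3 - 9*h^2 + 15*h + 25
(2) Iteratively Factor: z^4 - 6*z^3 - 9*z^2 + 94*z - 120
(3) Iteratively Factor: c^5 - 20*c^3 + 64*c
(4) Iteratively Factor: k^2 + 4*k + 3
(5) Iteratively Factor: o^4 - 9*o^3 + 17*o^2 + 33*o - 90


(1) = (h + 1)*(h^2 - 10*h + 25) = (h - 5)*(h + 1)*(h - 5)
(2) = (z - 3)*(z^3 - 3*z^2 - 18*z + 40) = (z - 5)*(z - 3)*(z^2 + 2*z - 8) = (z - 5)*(z - 3)*(z - 2)*(z + 4)
(3) = (c - 4)*(c^4 + 4*c^3 - 4*c^2 - 16*c) = (c - 4)*(c - 2)*(c^3 + 6*c^2 + 8*c) = (c - 4)*(c - 2)*(c + 2)*(c^2 + 4*c) = (c - 4)*(c - 2)*(c + 2)*(c + 4)*(c)
(4) = (k + 3)*(k + 1)
(5) = (o + 2)*(o^3 - 11*o^2 + 39*o - 45) = (o - 3)*(o + 2)*(o^2 - 8*o + 15) = (o - 5)*(o - 3)*(o + 2)*(o - 3)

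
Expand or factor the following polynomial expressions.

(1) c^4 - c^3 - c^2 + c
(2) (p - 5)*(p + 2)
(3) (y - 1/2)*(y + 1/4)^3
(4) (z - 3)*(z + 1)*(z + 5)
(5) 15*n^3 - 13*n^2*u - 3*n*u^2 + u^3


(1) = c*(c - 1)^2*(c + 1)
(2) = p^2 - 3*p - 10
(3) = y^4 + y^3/4 - 3*y^2/16 - 5*y/64 - 1/128
(4) = z^3 + 3*z^2 - 13*z - 15
(5) = (-5*n + u)*(-n + u)*(3*n + u)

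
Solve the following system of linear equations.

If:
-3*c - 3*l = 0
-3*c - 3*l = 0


Then:
c = -l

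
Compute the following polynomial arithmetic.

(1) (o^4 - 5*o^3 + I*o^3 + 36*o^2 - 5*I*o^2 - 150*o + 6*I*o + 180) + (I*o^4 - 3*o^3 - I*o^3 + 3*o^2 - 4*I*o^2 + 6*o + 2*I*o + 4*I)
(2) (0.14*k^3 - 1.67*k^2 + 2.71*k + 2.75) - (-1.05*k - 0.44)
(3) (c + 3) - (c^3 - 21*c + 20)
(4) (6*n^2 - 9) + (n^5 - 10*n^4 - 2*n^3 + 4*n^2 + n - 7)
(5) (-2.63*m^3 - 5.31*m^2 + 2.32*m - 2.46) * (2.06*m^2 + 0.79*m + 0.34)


(1) = o^4 + I*o^4 - 8*o^3 + 39*o^2 - 9*I*o^2 - 144*o + 8*I*o + 180 + 4*I
(2) = 0.14*k^3 - 1.67*k^2 + 3.76*k + 3.19
(3) = -c^3 + 22*c - 17
(4) = n^5 - 10*n^4 - 2*n^3 + 10*n^2 + n - 16
(5) = -5.4178*m^5 - 13.0163*m^4 - 0.3099*m^3 - 5.0402*m^2 - 1.1546*m - 0.8364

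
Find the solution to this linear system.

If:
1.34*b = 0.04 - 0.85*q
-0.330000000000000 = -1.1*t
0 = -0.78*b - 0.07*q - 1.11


Then:
b = -1.66
q = 2.67
t = 0.30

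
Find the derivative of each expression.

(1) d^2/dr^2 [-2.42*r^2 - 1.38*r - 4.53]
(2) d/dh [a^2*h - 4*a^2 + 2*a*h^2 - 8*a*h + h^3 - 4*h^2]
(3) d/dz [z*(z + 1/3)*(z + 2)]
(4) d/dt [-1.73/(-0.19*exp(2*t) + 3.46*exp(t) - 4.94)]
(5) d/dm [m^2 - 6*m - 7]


(1) = -4.84000000000000
(2) = a^2 + 4*a*h - 8*a + 3*h^2 - 8*h
(3) = 3*z^2 + 14*z/3 + 2/3
(4) = (5.9858 - 0.6574*exp(t))*exp(t)/(0.19*exp(2*t) - 3.46*exp(t) + 4.94)^2
(5) = 2*m - 6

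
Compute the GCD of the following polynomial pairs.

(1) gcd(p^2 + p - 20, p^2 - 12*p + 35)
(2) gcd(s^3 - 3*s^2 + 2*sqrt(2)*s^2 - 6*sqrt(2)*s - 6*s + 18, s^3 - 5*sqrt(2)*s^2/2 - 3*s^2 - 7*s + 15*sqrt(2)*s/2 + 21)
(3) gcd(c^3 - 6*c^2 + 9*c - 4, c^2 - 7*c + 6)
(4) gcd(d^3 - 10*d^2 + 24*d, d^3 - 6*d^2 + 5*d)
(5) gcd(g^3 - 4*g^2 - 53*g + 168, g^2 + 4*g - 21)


(1) = gcd((p - 4)*(p + 5), (p - 7)*(p - 5)) = 1
(2) = s - 3
(3) = gcd((c - 4)*(c - 1)^2, (c - 6)*(c - 1)) = c - 1
(4) = d
(5) = gcd((g - 8)*(g - 3)*(g + 7), (g - 3)*(g + 7)) = g^2 + 4*g - 21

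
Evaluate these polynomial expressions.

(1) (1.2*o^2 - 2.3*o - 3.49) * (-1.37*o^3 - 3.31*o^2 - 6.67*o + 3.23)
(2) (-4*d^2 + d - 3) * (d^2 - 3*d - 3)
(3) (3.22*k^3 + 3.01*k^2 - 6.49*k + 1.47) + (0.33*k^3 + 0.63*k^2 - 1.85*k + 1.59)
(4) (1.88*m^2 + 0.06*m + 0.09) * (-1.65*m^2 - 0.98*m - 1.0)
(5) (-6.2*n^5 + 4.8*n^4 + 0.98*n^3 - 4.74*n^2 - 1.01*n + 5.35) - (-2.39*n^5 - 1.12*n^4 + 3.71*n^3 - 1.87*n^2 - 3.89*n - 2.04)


(1) = -1.644*o^5 - 0.821*o^4 + 4.3903*o^3 + 30.7689*o^2 + 15.8493*o - 11.2727
(2) = -4*d^4 + 13*d^3 + 6*d^2 + 6*d + 9
(3) = 3.55*k^3 + 3.64*k^2 - 8.34*k + 3.06
(4) = -3.102*m^4 - 1.9414*m^3 - 2.0873*m^2 - 0.1482*m - 0.09
(5) = -3.81*n^5 + 5.92*n^4 - 2.73*n^3 - 2.87*n^2 + 2.88*n + 7.39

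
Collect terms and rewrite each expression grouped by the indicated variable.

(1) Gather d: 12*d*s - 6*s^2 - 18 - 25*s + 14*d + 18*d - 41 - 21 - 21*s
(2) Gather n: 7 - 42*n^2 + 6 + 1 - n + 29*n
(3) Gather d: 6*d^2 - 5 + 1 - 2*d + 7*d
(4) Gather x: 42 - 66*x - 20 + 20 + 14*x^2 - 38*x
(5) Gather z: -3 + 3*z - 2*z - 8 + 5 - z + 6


(1) = d*(12*s + 32) - 6*s^2 - 46*s - 80
(2) = -42*n^2 + 28*n + 14
(3) = 6*d^2 + 5*d - 4
(4) = 14*x^2 - 104*x + 42
(5) = 0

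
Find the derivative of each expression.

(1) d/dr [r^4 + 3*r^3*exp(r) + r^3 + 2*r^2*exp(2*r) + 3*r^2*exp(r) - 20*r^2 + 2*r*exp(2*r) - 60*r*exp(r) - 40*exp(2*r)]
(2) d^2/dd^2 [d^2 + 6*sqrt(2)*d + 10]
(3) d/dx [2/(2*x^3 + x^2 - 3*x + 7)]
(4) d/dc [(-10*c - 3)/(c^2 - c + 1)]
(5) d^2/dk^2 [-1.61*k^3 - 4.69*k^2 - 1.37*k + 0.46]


(1) = 3*r^3*exp(r) + 4*r^3 + 4*r^2*exp(2*r) + 12*r^2*exp(r) + 3*r^2 + 8*r*exp(2*r) - 54*r*exp(r) - 40*r - 78*exp(2*r) - 60*exp(r)
(2) = 2
(3) = 2*(-6*x^2 - 2*x + 3)/(2*x^3 + x^2 - 3*x + 7)^2
(4) = (-10*c^2 + 10*c + (2*c - 1)*(10*c + 3) - 10)/(c^2 - c + 1)^2
(5) = -9.66*k - 9.38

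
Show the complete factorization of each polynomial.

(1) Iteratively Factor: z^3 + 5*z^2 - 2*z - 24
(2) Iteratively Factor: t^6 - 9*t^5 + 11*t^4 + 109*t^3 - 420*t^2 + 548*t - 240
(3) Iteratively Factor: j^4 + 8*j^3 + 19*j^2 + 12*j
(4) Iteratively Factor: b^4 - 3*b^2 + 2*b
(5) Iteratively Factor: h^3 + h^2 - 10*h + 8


(1) = (z + 4)*(z^2 + z - 6) = (z + 3)*(z + 4)*(z - 2)
(2) = (t - 2)*(t^5 - 7*t^4 - 3*t^3 + 103*t^2 - 214*t + 120) = (t - 2)*(t + 4)*(t^4 - 11*t^3 + 41*t^2 - 61*t + 30) = (t - 2)*(t - 1)*(t + 4)*(t^3 - 10*t^2 + 31*t - 30) = (t - 2)^2*(t - 1)*(t + 4)*(t^2 - 8*t + 15) = (t - 3)*(t - 2)^2*(t - 1)*(t + 4)*(t - 5)
(3) = (j)*(j^3 + 8*j^2 + 19*j + 12) = j*(j + 1)*(j^2 + 7*j + 12) = j*(j + 1)*(j + 4)*(j + 3)
(4) = (b + 2)*(b^3 - 2*b^2 + b) = (b - 1)*(b + 2)*(b^2 - b) = b*(b - 1)*(b + 2)*(b - 1)
(5) = (h + 4)*(h^2 - 3*h + 2) = (h - 1)*(h + 4)*(h - 2)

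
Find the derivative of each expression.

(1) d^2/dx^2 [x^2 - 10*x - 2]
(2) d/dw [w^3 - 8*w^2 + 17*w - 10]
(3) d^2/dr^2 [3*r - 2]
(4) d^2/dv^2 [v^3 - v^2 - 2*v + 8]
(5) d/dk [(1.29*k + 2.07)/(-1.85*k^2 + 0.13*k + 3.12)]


(1) = 2
(2) = 3*w^2 - 16*w + 17
(3) = 0
(4) = 6*v - 2
(5) = (2.3865*k^2 + 7.659*k + 3.7557)/(3.4225*k^4 - 0.481*k^3 - 11.5271*k^2 + 0.8112*k + 9.7344)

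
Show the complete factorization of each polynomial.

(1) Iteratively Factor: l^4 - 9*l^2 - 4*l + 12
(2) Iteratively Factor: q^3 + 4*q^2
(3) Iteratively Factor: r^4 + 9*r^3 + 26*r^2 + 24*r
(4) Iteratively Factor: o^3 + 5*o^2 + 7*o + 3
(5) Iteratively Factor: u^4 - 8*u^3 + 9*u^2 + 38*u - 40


(1) = (l - 3)*(l^3 + 3*l^2 - 4) = (l - 3)*(l - 1)*(l^2 + 4*l + 4) = (l - 3)*(l - 1)*(l + 2)*(l + 2)
(2) = (q)*(q^2 + 4*q) = q^2*(q + 4)
(3) = (r + 4)*(r^3 + 5*r^2 + 6*r) = r*(r + 4)*(r^2 + 5*r + 6) = r*(r + 3)*(r + 4)*(r + 2)
(4) = (o + 1)*(o^2 + 4*o + 3) = (o + 1)^2*(o + 3)
(5) = (u - 4)*(u^3 - 4*u^2 - 7*u + 10) = (u - 4)*(u - 1)*(u^2 - 3*u - 10) = (u - 5)*(u - 4)*(u - 1)*(u + 2)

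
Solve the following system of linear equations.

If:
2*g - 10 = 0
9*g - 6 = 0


Then:
No Solution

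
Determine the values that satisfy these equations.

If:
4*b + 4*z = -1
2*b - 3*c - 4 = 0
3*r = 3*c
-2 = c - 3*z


Then:
b = -17/44
c = -35/22
r = -35/22
z = 3/22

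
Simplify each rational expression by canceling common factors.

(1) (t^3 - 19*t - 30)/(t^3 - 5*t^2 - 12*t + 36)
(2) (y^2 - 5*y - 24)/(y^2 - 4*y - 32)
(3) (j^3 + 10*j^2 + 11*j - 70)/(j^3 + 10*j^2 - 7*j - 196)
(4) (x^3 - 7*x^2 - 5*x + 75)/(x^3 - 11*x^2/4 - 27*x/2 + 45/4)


(1) = (t^2 - 3*t - 10)/(t^2 - 8*t + 12)
(2) = (y + 3)/(y + 4)
(3) = (j^2 + 3*j - 10)/(j^2 + 3*j - 28)
(4) = (4*x - 20)/(4*x - 3)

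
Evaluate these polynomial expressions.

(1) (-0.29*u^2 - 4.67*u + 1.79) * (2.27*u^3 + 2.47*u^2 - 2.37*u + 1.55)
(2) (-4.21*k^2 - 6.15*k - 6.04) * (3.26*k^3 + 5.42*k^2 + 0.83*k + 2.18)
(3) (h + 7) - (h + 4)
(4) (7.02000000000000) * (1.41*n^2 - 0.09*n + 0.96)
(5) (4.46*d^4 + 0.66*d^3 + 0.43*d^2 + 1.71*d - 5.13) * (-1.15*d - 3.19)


(1) = -0.6583*u^5 - 11.3172*u^4 - 6.7843*u^3 + 15.0397*u^2 - 11.4808*u + 2.7745
(2) = -13.7246*k^5 - 42.8672*k^4 - 56.5177*k^3 - 47.0191*k^2 - 18.4202*k - 13.1672
(3) = 3
(4) = 9.8982*n^2 - 0.6318*n + 6.7392
(5) = -5.129*d^5 - 14.9864*d^4 - 2.5999*d^3 - 3.3382*d^2 + 0.4446*d + 16.3647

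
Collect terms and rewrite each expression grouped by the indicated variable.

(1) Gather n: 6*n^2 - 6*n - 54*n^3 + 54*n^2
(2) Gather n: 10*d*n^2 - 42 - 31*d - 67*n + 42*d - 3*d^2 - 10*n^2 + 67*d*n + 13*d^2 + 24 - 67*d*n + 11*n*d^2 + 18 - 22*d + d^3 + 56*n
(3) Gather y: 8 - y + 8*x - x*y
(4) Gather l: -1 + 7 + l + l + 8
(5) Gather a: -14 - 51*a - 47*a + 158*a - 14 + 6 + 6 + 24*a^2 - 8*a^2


(1) = -54*n^3 + 60*n^2 - 6*n
(2) = d^3 + 10*d^2 - 11*d + n^2*(10*d - 10) + n*(11*d^2 - 11)
(3) = 8*x + y*(-x - 1) + 8
(4) = 2*l + 14
(5) = 16*a^2 + 60*a - 16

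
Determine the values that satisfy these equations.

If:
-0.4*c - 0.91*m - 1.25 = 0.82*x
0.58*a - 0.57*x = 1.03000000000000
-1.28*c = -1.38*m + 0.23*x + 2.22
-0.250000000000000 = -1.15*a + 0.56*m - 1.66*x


Then:
a = 1.13
c = -1.67
m = -0.05
x = -0.65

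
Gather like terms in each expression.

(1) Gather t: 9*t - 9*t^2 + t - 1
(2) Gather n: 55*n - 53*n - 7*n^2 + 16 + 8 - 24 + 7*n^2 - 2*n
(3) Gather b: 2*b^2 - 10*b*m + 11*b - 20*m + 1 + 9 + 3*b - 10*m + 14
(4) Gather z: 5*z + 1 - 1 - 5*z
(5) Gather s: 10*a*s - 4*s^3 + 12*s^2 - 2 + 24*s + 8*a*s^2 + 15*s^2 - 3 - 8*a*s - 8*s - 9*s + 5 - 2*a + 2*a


(1) = -9*t^2 + 10*t - 1
(2) = 0
(3) = 2*b^2 + b*(14 - 10*m) - 30*m + 24
(4) = 0
(5) = -4*s^3 + s^2*(8*a + 27) + s*(2*a + 7)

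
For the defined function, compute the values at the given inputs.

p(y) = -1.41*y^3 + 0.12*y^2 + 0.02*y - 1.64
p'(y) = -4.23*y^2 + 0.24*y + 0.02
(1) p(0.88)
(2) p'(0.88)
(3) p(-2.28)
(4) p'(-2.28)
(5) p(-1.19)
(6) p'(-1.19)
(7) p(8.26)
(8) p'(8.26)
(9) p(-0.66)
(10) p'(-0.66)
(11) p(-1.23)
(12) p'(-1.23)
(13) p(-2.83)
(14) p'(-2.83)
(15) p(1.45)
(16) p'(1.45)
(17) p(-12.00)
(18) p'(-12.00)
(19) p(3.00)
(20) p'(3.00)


(1) = -2.49
(2) = -3.04
(3) = 15.65
(4) = -22.52
(5) = 0.88
(6) = -6.26
(7) = -787.91
(8) = -286.60
(9) = -1.20
(10) = -1.98
(11) = 1.14
(12) = -6.67
(13) = 31.22
(14) = -34.54
(15) = -5.66
(16) = -8.53
(17) = 2451.88
(18) = -611.98
(19) = -38.57
(20) = -37.33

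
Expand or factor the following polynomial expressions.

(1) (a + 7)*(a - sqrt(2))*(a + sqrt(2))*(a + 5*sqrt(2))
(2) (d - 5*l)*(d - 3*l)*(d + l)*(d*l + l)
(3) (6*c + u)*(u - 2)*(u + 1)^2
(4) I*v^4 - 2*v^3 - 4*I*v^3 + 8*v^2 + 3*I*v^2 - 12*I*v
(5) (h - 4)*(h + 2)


(1) = a^4 + 7*a^3 + 5*sqrt(2)*a^3 - 2*a^2 + 35*sqrt(2)*a^2 - 10*sqrt(2)*a - 14*a - 70*sqrt(2)
(2) = d^4*l - 7*d^3*l^2 + d^3*l + 7*d^2*l^3 - 7*d^2*l^2 + 15*d*l^4 + 7*d*l^3 + 15*l^4
(3) = 6*c*u^3 - 18*c*u - 12*c + u^4 - 3*u^2 - 2*u
(4) = v*(v - 4)*(v + 3*I)*(I*v + 1)
(5) = h^2 - 2*h - 8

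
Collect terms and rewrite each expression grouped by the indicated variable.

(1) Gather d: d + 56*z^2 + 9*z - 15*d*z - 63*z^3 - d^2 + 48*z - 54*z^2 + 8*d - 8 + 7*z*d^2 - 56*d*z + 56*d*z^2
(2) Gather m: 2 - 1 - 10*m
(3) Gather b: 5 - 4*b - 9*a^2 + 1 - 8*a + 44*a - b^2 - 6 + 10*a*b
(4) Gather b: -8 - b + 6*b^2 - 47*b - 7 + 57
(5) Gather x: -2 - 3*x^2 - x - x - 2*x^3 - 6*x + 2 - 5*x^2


(1) = d^2*(7*z - 1) + d*(56*z^2 - 71*z + 9) - 63*z^3 + 2*z^2 + 57*z - 8
(2) = 1 - 10*m
(3) = -9*a^2 + 36*a - b^2 + b*(10*a - 4)
(4) = 6*b^2 - 48*b + 42
(5) = -2*x^3 - 8*x^2 - 8*x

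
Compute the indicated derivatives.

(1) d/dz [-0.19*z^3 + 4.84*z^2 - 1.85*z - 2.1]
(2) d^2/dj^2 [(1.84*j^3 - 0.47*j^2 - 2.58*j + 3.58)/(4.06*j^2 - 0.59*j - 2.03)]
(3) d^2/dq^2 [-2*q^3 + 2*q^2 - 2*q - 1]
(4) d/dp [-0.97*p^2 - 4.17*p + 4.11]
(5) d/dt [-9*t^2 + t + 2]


(1) = -0.57*z^2 + 9.68*z - 1.85
(2) = (-55.69622*j^3 + 344.04846*j^2 - 133.54152*j + 63.81017)/(66.923416*j^6 - 29.175972*j^5 - 96.145266*j^4 + 28.970593*j^3 + 48.072633*j^2 - 7.293993*j - 8.365427)
(3) = 4 - 12*q
(4) = -1.94*p - 4.17
(5) = 1 - 18*t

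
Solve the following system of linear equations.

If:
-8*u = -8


Then:
u = 1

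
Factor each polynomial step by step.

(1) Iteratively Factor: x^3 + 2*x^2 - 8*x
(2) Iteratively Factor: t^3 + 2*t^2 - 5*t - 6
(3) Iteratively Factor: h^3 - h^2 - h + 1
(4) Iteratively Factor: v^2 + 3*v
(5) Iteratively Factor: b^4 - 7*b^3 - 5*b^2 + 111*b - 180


(1) = (x)*(x^2 + 2*x - 8) = x*(x - 2)*(x + 4)
(2) = (t + 1)*(t^2 + t - 6) = (t + 1)*(t + 3)*(t - 2)
(3) = (h - 1)*(h^2 - 1) = (h - 1)^2*(h + 1)
(4) = (v + 3)*(v)
(5) = (b - 3)*(b^3 - 4*b^2 - 17*b + 60) = (b - 3)^2*(b^2 - b - 20) = (b - 3)^2*(b + 4)*(b - 5)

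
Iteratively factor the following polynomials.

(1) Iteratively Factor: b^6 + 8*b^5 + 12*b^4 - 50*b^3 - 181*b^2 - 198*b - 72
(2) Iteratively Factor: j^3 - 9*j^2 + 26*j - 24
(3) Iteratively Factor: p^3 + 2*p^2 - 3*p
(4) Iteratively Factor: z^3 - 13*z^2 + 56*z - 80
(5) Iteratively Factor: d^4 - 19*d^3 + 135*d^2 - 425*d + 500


(1) = (b + 1)*(b^5 + 7*b^4 + 5*b^3 - 55*b^2 - 126*b - 72) = (b + 1)*(b + 3)*(b^4 + 4*b^3 - 7*b^2 - 34*b - 24) = (b + 1)*(b + 2)*(b + 3)*(b^3 + 2*b^2 - 11*b - 12) = (b - 3)*(b + 1)*(b + 2)*(b + 3)*(b^2 + 5*b + 4) = (b - 3)*(b + 1)^2*(b + 2)*(b + 3)*(b + 4)
(2) = (j - 3)*(j^2 - 6*j + 8) = (j - 3)*(j - 2)*(j - 4)
(3) = (p - 1)*(p^2 + 3*p) = p*(p - 1)*(p + 3)
(4) = (z - 4)*(z^2 - 9*z + 20) = (z - 5)*(z - 4)*(z - 4)
(5) = (d - 4)*(d^3 - 15*d^2 + 75*d - 125) = (d - 5)*(d - 4)*(d^2 - 10*d + 25) = (d - 5)^2*(d - 4)*(d - 5)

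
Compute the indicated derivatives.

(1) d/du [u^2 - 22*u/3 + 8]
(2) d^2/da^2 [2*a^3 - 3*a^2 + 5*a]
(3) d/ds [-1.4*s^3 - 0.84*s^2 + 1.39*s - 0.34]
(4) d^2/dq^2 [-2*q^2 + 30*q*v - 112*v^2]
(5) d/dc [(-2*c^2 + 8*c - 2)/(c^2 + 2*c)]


(1) = 2*u - 22/3
(2) = 12*a - 6
(3) = -4.2*s^2 - 1.68*s + 1.39
(4) = -4
(5) = 4*(-3*c^2 + c + 1)/(c^2*(c^2 + 4*c + 4))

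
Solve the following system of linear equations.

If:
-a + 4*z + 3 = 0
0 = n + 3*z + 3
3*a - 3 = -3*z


Then:
a = 7/5
n = -9/5
z = -2/5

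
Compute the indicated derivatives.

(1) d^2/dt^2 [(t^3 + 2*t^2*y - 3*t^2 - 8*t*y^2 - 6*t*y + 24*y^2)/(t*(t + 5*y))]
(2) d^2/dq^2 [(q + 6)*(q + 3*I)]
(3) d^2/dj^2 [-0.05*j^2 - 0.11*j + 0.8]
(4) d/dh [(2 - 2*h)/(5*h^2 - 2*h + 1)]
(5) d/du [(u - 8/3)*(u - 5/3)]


(1) = 2*y*(7*t^3*y + 9*t^3 + 72*t^2*y + 360*t*y^2 + 600*y^3)/(t^3*(t^3 + 15*t^2*y + 75*t*y^2 + 125*y^3))
(2) = 2
(3) = -0.100000000000000
(4) = 2*(5*h^2 - 10*h + 1)/(25*h^4 - 20*h^3 + 14*h^2 - 4*h + 1)
(5) = 2*u - 13/3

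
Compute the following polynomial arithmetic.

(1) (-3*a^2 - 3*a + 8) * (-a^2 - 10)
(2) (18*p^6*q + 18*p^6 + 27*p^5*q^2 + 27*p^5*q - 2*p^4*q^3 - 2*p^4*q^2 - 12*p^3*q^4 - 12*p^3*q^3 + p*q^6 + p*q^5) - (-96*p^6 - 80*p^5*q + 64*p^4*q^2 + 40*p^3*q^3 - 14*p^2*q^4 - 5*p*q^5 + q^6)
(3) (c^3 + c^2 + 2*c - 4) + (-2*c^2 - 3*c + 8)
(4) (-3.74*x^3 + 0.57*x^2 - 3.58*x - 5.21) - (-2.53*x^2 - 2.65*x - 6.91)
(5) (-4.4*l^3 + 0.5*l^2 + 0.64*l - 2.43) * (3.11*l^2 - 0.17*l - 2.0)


(1) = 3*a^4 + 3*a^3 + 22*a^2 + 30*a - 80
(2) = 18*p^6*q + 114*p^6 + 27*p^5*q^2 + 107*p^5*q - 2*p^4*q^3 - 66*p^4*q^2 - 12*p^3*q^4 - 52*p^3*q^3 + 14*p^2*q^4 + p*q^6 + 6*p*q^5 - q^6
(3) = c^3 - c^2 - c + 4
(4) = -3.74*x^3 + 3.1*x^2 - 0.93*x + 1.7
(5) = -13.684*l^5 + 2.303*l^4 + 10.7054*l^3 - 8.6661*l^2 - 0.8669*l + 4.86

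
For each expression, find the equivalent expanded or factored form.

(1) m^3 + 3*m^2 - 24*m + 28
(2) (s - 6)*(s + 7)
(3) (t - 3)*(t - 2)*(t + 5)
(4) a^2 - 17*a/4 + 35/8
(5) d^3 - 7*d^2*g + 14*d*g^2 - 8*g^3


(1) = (m - 2)^2*(m + 7)
(2) = s^2 + s - 42
(3) = t^3 - 19*t + 30
(4) = (a - 5/2)*(a - 7/4)
(5) = (d - 4*g)*(d - 2*g)*(d - g)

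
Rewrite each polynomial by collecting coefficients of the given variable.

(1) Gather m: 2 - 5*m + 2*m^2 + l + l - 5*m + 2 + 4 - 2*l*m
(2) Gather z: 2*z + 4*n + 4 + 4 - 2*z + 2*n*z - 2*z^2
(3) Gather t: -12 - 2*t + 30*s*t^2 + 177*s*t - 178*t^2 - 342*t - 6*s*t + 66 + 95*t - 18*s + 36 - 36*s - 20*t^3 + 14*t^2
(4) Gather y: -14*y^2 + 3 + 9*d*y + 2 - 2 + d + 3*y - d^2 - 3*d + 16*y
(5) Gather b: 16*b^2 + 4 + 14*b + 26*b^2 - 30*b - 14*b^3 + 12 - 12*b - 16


(1) = 2*l + 2*m^2 + m*(-2*l - 10) + 8
(2) = 2*n*z + 4*n - 2*z^2 + 8
(3) = -54*s - 20*t^3 + t^2*(30*s - 164) + t*(171*s - 249) + 90
(4) = -d^2 - 2*d - 14*y^2 + y*(9*d + 19) + 3
(5) = -14*b^3 + 42*b^2 - 28*b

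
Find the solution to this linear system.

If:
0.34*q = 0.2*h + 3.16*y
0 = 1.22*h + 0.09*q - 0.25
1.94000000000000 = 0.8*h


Then:
h = 2.42
q = -30.09
y = -3.39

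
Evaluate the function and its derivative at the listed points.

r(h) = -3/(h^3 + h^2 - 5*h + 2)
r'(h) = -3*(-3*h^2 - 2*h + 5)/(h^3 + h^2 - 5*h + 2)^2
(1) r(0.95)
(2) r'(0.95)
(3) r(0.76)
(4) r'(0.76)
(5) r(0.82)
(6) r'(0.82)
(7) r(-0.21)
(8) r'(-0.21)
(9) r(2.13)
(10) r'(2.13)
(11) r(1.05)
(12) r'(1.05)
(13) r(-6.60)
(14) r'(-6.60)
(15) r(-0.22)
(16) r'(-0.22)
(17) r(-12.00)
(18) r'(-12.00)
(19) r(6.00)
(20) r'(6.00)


(1) = 3.03
(2) = -1.20
(3) = 3.83
(4) = -8.54
(5) = 3.42
(6) = -5.25
(7) = -0.97
(8) = -1.67
(9) = -0.54
(10) = 1.25
(11) = 3.03
(12) = 1.25
(13) = 0.01
(14) = 0.01
(15) = -0.96
(16) = -1.61
(17) = 0.00
(18) = 0.00
(19) = -0.01
(20) = 0.01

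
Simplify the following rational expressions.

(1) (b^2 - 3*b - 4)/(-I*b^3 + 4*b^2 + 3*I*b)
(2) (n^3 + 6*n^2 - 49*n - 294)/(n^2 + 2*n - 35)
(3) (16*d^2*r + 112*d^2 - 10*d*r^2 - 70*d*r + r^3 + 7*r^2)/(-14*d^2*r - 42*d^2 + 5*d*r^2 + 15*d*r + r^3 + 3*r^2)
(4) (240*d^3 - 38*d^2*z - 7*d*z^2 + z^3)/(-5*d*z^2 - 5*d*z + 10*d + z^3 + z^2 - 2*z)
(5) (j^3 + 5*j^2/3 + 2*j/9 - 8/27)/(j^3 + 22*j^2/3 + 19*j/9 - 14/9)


(1) = (I*b^2 - 3*I*b - 4*I)/(b^3 + 4*I*b^2 - 3*b)
(2) = (n^2 - n - 42)/(n - 5)
(3) = (-8*d*r - 56*d + r^2 + 7*r)/(7*d*r + 21*d + r^2 + 3*r)
(4) = (-48*d^2 - 2*d*z + z^2)/(z^2 + z - 2)
(5) = (3*j + 4)/(3*j + 21)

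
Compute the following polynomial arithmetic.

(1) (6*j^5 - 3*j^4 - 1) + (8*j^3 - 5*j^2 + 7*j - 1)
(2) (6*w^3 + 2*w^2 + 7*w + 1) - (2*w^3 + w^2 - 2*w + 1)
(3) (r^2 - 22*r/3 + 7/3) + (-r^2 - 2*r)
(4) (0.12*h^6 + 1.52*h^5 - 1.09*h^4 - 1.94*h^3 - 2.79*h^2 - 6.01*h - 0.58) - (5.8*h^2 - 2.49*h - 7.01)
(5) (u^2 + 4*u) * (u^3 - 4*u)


(1) = 6*j^5 - 3*j^4 + 8*j^3 - 5*j^2 + 7*j - 2
(2) = 4*w^3 + w^2 + 9*w
(3) = 7/3 - 28*r/3
(4) = 0.12*h^6 + 1.52*h^5 - 1.09*h^4 - 1.94*h^3 - 8.59*h^2 - 3.52*h + 6.43
(5) = u^5 + 4*u^4 - 4*u^3 - 16*u^2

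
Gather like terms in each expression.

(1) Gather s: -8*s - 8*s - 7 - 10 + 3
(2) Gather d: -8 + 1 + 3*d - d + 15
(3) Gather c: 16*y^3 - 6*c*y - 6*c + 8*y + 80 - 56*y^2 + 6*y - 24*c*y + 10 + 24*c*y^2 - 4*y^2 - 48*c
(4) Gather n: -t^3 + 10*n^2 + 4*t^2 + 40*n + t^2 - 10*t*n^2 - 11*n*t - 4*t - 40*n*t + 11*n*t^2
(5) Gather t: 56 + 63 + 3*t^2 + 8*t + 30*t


(1) = -16*s - 14
(2) = 2*d + 8
(3) = c*(24*y^2 - 30*y - 54) + 16*y^3 - 60*y^2 + 14*y + 90
(4) = n^2*(10 - 10*t) + n*(11*t^2 - 51*t + 40) - t^3 + 5*t^2 - 4*t
(5) = 3*t^2 + 38*t + 119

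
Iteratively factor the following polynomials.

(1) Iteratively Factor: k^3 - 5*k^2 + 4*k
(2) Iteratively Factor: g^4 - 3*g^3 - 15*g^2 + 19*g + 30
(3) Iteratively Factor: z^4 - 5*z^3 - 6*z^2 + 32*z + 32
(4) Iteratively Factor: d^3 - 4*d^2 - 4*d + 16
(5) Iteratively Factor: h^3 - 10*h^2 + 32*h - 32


(1) = (k - 1)*(k^2 - 4*k) = k*(k - 1)*(k - 4)
(2) = (g - 2)*(g^3 - g^2 - 17*g - 15) = (g - 5)*(g - 2)*(g^2 + 4*g + 3) = (g - 5)*(g - 2)*(g + 3)*(g + 1)
(3) = (z + 1)*(z^3 - 6*z^2 + 32) = (z - 4)*(z + 1)*(z^2 - 2*z - 8) = (z - 4)^2*(z + 1)*(z + 2)
(4) = (d + 2)*(d^2 - 6*d + 8) = (d - 2)*(d + 2)*(d - 4)
(5) = (h - 2)*(h^2 - 8*h + 16) = (h - 4)*(h - 2)*(h - 4)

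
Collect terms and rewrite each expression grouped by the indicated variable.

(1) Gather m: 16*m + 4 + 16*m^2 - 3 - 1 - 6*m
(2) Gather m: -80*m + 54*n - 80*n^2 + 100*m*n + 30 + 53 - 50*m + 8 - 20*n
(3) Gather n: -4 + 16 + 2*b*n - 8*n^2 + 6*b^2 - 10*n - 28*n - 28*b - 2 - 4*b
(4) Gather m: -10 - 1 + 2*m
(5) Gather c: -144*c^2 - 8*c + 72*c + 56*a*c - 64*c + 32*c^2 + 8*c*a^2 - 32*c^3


(1) = 16*m^2 + 10*m
(2) = m*(100*n - 130) - 80*n^2 + 34*n + 91
(3) = 6*b^2 - 32*b - 8*n^2 + n*(2*b - 38) + 10
(4) = 2*m - 11
(5) = -32*c^3 - 112*c^2 + c*(8*a^2 + 56*a)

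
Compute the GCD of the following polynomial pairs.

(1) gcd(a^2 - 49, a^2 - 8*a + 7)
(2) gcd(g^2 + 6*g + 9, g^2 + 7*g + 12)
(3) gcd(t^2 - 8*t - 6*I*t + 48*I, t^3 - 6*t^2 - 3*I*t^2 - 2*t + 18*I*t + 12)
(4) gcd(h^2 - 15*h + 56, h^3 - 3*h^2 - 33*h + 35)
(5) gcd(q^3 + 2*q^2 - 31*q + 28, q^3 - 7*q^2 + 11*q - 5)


(1) = a - 7
(2) = gcd((g + 3)^2, (g + 3)*(g + 4)) = g + 3
(3) = gcd((t - 8)*(t - 6*I), (t - 6)*(t - 2*I)*(t - I)) = 1
(4) = h - 7
(5) = q - 1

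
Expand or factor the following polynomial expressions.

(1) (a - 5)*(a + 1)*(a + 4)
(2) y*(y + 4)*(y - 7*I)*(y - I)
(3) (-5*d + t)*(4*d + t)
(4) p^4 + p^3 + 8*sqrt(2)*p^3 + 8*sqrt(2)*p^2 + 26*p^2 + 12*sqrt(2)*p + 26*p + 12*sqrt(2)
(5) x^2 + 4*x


(1) = a^3 - 21*a - 20
(2) = y^4 + 4*y^3 - 8*I*y^3 - 7*y^2 - 32*I*y^2 - 28*y
(3) = -20*d^2 - d*t + t^2
(4) = (p + 1)*(p + sqrt(2))^2*(p + 6*sqrt(2))
(5) = x*(x + 4)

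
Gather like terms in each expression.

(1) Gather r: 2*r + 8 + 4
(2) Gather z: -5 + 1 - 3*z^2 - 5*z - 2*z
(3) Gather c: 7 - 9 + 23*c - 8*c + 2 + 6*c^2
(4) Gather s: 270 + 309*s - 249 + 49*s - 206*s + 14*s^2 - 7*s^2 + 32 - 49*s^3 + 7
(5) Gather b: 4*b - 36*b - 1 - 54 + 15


(1) = 2*r + 12
(2) = -3*z^2 - 7*z - 4
(3) = 6*c^2 + 15*c
(4) = -49*s^3 + 7*s^2 + 152*s + 60
(5) = -32*b - 40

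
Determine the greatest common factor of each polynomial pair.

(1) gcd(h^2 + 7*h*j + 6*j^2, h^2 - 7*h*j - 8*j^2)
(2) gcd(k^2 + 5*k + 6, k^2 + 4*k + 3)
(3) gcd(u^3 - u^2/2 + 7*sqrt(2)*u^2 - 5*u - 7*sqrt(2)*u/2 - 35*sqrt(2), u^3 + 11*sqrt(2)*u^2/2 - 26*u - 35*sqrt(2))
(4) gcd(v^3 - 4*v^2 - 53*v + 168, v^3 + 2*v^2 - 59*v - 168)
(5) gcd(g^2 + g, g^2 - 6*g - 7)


(1) = gcd((h + j)*(h + 6*j), (h - 8*j)*(h + j)) = h + j
(2) = k + 3
(3) = gcd((u - 5/2)*(u + 2)*(u + 7*sqrt(2)), (u - 5*sqrt(2)/2)*(u + sqrt(2))*(u + 7*sqrt(2))) = u + 7*sqrt(2)
(4) = v^2 - v - 56
(5) = g + 1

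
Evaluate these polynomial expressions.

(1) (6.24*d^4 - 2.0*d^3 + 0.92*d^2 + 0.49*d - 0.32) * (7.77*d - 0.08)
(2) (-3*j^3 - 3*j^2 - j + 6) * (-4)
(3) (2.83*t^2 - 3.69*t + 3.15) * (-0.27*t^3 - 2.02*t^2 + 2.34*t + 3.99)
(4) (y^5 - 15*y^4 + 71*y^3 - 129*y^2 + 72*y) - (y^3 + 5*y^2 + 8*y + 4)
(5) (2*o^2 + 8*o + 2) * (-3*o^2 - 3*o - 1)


(1) = 48.4848*d^5 - 16.0392*d^4 + 7.3084*d^3 + 3.7337*d^2 - 2.5256*d + 0.0256
(2) = 12*j^3 + 12*j^2 + 4*j - 24
(3) = -0.7641*t^5 - 4.7203*t^4 + 13.2255*t^3 - 3.7059*t^2 - 7.3521*t + 12.5685
(4) = y^5 - 15*y^4 + 70*y^3 - 134*y^2 + 64*y - 4
(5) = -6*o^4 - 30*o^3 - 32*o^2 - 14*o - 2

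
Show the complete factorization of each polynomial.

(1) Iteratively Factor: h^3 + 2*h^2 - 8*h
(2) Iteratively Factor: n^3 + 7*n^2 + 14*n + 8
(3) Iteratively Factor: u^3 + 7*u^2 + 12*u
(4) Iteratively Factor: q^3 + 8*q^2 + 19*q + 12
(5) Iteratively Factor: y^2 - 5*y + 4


(1) = (h - 2)*(h^2 + 4*h) = h*(h - 2)*(h + 4)
(2) = (n + 2)*(n^2 + 5*n + 4) = (n + 1)*(n + 2)*(n + 4)
(3) = (u)*(u^2 + 7*u + 12) = u*(u + 3)*(u + 4)
(4) = (q + 1)*(q^2 + 7*q + 12) = (q + 1)*(q + 4)*(q + 3)
(5) = (y - 4)*(y - 1)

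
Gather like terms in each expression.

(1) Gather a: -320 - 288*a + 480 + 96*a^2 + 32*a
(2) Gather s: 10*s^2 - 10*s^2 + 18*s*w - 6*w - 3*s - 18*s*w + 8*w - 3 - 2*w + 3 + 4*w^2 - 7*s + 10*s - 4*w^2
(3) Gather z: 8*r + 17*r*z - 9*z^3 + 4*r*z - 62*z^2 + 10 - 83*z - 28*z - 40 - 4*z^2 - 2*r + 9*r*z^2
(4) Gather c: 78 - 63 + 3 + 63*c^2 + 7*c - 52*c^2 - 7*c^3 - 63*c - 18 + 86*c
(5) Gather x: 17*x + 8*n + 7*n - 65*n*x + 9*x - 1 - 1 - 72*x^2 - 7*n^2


(1) = 96*a^2 - 256*a + 160
(2) = 0
(3) = 6*r - 9*z^3 + z^2*(9*r - 66) + z*(21*r - 111) - 30
(4) = -7*c^3 + 11*c^2 + 30*c
(5) = -7*n^2 + 15*n - 72*x^2 + x*(26 - 65*n) - 2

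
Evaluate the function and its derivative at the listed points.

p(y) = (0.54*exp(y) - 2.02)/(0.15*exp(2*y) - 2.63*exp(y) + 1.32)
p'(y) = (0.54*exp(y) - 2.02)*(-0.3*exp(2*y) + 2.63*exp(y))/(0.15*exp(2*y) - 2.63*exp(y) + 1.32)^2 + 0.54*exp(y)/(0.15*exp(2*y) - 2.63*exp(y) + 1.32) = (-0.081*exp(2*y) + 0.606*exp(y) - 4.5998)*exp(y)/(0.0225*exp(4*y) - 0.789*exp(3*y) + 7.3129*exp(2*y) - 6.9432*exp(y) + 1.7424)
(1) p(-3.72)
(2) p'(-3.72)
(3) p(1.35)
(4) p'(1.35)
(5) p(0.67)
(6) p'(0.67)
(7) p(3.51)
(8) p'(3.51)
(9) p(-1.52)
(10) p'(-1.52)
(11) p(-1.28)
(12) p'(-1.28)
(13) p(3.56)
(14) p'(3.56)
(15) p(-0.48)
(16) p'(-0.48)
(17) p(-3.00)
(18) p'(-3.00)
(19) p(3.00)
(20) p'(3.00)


(1) = -1.60
(2) = -0.07
(3) = -0.01
(4) = -0.31
(5) = 0.30
(6) = -0.69
(7) = 0.20
(8) = -0.38
(9) = -2.53
(10) = -1.73
(11) = -3.11
(12) = -3.42
(13) = 0.18
(14) = -0.33
(15) = 6.74
(16) = -42.15
(17) = -1.68
(18) = -0.16
(19) = 0.98
(20) = -6.21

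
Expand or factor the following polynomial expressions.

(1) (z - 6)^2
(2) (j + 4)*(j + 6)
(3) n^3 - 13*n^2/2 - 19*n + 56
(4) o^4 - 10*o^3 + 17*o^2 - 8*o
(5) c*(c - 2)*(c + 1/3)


(1) = z^2 - 12*z + 36
(2) = j^2 + 10*j + 24
(3) = (n - 8)*(n - 2)*(n + 7/2)
(4) = o*(o - 8)*(o - 1)^2
(5) = c^3 - 5*c^2/3 - 2*c/3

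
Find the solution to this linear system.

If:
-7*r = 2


Then:
r = -2/7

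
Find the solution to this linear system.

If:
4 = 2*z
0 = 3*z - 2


Then:
No Solution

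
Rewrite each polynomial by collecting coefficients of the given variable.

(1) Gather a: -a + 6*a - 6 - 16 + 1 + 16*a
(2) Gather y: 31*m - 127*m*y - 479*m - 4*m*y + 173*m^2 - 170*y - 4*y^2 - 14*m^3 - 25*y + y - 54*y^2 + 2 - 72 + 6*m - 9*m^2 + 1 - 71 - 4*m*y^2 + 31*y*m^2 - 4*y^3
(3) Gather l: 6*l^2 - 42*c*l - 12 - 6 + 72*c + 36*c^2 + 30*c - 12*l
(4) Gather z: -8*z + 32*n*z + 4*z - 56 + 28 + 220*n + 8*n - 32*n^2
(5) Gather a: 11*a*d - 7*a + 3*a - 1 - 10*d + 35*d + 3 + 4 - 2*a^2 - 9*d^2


(1) = 21*a - 21
(2) = -14*m^3 + 164*m^2 - 442*m - 4*y^3 + y^2*(-4*m - 58) + y*(31*m^2 - 131*m - 194) - 140
(3) = 36*c^2 + 102*c + 6*l^2 + l*(-42*c - 12) - 18
(4) = -32*n^2 + 228*n + z*(32*n - 4) - 28
(5) = -2*a^2 + a*(11*d - 4) - 9*d^2 + 25*d + 6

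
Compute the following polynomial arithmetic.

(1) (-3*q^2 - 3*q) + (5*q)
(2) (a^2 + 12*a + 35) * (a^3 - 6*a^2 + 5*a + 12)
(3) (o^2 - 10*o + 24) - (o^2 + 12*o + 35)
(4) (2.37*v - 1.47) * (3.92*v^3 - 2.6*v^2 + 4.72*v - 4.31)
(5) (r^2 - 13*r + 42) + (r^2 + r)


(1) = -3*q^2 + 2*q
(2) = a^5 + 6*a^4 - 32*a^3 - 138*a^2 + 319*a + 420
(3) = -22*o - 11
(4) = 9.2904*v^4 - 11.9244*v^3 + 15.0084*v^2 - 17.1531*v + 6.3357
(5) = 2*r^2 - 12*r + 42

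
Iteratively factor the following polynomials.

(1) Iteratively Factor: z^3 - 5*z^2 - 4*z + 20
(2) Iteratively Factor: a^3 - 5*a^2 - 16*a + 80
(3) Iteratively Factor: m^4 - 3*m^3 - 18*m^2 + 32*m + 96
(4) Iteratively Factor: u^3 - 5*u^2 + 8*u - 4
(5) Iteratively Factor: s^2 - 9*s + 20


(1) = (z + 2)*(z^2 - 7*z + 10) = (z - 2)*(z + 2)*(z - 5)
(2) = (a - 5)*(a^2 - 16) = (a - 5)*(a + 4)*(a - 4)
(3) = (m + 3)*(m^3 - 6*m^2 + 32) = (m - 4)*(m + 3)*(m^2 - 2*m - 8) = (m - 4)*(m + 2)*(m + 3)*(m - 4)
(4) = (u - 1)*(u^2 - 4*u + 4) = (u - 2)*(u - 1)*(u - 2)
(5) = (s - 4)*(s - 5)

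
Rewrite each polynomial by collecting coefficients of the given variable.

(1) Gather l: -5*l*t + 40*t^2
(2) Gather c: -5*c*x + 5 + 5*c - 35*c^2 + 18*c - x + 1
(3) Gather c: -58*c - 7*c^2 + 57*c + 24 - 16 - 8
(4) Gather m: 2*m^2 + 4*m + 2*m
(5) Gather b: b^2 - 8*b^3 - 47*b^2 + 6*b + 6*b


(1) = -5*l*t + 40*t^2
(2) = -35*c^2 + c*(23 - 5*x) - x + 6
(3) = -7*c^2 - c
(4) = 2*m^2 + 6*m
(5) = -8*b^3 - 46*b^2 + 12*b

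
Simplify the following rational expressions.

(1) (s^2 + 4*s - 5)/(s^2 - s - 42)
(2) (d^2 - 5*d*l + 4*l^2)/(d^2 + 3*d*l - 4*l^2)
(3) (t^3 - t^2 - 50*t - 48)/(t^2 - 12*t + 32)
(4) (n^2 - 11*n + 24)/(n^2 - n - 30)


(1) = (s^2 + 4*s - 5)/(s^2 - s - 42)
(2) = (d - 4*l)/(d + 4*l)
(3) = (t^2 + 7*t + 6)/(t - 4)
(4) = (n^2 - 11*n + 24)/(n^2 - n - 30)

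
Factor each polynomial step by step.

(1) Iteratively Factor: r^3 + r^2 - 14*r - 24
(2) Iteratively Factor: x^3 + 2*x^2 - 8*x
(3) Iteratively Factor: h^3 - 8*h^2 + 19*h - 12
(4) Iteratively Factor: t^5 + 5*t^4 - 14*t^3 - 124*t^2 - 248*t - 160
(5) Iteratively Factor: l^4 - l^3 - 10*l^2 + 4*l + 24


(1) = (r + 2)*(r^2 - r - 12) = (r + 2)*(r + 3)*(r - 4)
(2) = (x)*(x^2 + 2*x - 8) = x*(x + 4)*(x - 2)
(3) = (h - 3)*(h^2 - 5*h + 4) = (h - 4)*(h - 3)*(h - 1)
(4) = (t + 2)*(t^4 + 3*t^3 - 20*t^2 - 84*t - 80) = (t + 2)*(t + 4)*(t^3 - t^2 - 16*t - 20) = (t - 5)*(t + 2)*(t + 4)*(t^2 + 4*t + 4) = (t - 5)*(t + 2)^2*(t + 4)*(t + 2)
(5) = (l + 2)*(l^3 - 3*l^2 - 4*l + 12) = (l - 2)*(l + 2)*(l^2 - l - 6) = (l - 2)*(l + 2)^2*(l - 3)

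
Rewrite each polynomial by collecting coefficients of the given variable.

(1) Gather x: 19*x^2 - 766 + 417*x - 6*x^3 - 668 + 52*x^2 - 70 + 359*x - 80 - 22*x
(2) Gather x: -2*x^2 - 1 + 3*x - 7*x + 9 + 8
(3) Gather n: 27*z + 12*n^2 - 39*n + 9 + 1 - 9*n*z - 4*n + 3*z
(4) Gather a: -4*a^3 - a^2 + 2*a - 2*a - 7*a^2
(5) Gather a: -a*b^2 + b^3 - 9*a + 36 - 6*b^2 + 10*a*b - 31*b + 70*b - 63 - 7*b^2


(1) = -6*x^3 + 71*x^2 + 754*x - 1584
(2) = -2*x^2 - 4*x + 16
(3) = 12*n^2 + n*(-9*z - 43) + 30*z + 10
(4) = -4*a^3 - 8*a^2
(5) = a*(-b^2 + 10*b - 9) + b^3 - 13*b^2 + 39*b - 27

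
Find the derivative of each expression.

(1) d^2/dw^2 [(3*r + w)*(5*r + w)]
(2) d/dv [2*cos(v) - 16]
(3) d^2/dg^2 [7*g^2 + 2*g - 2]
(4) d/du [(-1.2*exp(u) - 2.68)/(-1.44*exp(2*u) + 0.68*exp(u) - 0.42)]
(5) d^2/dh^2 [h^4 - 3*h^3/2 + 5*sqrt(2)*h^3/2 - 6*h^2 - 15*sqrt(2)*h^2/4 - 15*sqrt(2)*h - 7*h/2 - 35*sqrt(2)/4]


(1) = 2
(2) = -2*sin(v)
(3) = 14
(4) = (-1.728*exp(2*u) - 7.7184*exp(u) + 2.3264)*exp(u)/(2.0736*exp(4*u) - 1.9584*exp(3*u) + 1.672*exp(2*u) - 0.5712*exp(u) + 0.1764)
(5) = 12*h^2 - 9*h + 15*sqrt(2)*h - 12 - 15*sqrt(2)/2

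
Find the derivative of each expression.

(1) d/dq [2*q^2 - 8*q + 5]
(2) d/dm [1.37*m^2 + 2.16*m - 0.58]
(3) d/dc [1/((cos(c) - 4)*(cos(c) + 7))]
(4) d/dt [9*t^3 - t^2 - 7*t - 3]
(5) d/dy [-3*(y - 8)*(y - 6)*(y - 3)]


(1) = 4*q - 8
(2) = 2.74*m + 2.16
(3) = (2*cos(c) + 3)*sin(c)/((cos(c) - 4)^2*(cos(c) + 7)^2)
(4) = 27*t^2 - 2*t - 7
(5) = -9*y^2 + 102*y - 270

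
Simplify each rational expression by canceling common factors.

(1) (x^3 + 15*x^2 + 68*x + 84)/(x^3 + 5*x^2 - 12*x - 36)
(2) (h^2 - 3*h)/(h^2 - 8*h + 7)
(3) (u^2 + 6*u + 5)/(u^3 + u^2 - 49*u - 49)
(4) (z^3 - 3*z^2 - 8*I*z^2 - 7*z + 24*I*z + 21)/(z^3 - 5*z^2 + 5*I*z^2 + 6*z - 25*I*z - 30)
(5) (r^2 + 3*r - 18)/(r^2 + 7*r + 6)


(1) = (x + 7)/(x - 3)
(2) = (h^2 - 3*h)/(h^2 - 8*h + 7)
(3) = (u + 5)/(u^2 - 49)
(4) = (z^2 + z*(-3 - 7*I) + 21*I)/(z^2 + z*(-5 + 6*I) - 30*I)
(5) = (r - 3)/(r + 1)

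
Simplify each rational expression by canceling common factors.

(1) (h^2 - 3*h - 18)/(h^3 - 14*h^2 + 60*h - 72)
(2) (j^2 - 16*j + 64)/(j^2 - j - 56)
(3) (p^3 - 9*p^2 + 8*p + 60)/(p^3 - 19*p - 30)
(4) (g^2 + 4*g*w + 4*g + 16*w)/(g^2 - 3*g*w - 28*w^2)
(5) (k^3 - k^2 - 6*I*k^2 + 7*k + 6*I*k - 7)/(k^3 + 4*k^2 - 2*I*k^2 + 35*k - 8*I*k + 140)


(1) = (h + 3)/(h^2 - 8*h + 12)
(2) = (j - 8)/(j + 7)
(3) = (p - 6)/(p + 3)
(4) = (-g - 4)/(-g + 7*w)
(5) = (k^2 + k*(-1 + I) - I)/(k^2 + k*(4 + 5*I) + 20*I)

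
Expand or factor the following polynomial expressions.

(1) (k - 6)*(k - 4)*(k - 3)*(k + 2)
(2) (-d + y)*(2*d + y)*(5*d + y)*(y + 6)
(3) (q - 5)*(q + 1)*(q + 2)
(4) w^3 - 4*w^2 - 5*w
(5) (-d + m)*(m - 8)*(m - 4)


(1) = k^4 - 11*k^3 + 28*k^2 + 36*k - 144
(2) = -10*d^3*y - 60*d^3 + 3*d^2*y^2 + 18*d^2*y + 6*d*y^3 + 36*d*y^2 + y^4 + 6*y^3
(3) = q^3 - 2*q^2 - 13*q - 10
(4) = w*(w - 5)*(w + 1)
(5) = -d*m^2 + 12*d*m - 32*d + m^3 - 12*m^2 + 32*m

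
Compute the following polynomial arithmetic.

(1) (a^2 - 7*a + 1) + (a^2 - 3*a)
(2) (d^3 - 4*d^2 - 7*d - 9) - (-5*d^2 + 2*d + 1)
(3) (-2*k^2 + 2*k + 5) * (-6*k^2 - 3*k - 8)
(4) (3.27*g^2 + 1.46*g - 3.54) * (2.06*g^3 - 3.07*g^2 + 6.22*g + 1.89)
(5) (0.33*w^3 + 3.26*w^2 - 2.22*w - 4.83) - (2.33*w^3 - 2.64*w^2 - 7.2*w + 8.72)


(1) = 2*a^2 - 10*a + 1
(2) = d^3 + d^2 - 9*d - 10
(3) = 12*k^4 - 6*k^3 - 20*k^2 - 31*k - 40
(4) = 6.7362*g^5 - 7.0313*g^4 + 8.5648*g^3 + 26.1293*g^2 - 19.2594*g - 6.6906
(5) = -2.0*w^3 + 5.9*w^2 + 4.98*w - 13.55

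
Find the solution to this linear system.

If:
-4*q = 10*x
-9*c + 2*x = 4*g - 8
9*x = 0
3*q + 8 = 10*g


Then:
c = 8/15
g = 4/5
q = 0
x = 0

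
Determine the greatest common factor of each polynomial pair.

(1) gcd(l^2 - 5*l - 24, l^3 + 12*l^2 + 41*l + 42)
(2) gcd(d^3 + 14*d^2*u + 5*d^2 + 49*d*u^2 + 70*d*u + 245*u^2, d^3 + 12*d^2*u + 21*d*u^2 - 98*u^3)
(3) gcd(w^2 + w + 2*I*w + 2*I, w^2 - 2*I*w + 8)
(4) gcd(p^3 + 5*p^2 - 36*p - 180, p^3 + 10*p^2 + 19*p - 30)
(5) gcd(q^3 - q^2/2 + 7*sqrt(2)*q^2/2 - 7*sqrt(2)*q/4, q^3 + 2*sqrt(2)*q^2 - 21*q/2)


(1) = l + 3
(2) = d^2 + 14*d*u + 49*u^2
(3) = gcd((w + 1)*(w + 2*I), (w - 4*I)*(w + 2*I)) = w + 2*I
(4) = p^2 + 11*p + 30
(5) = gcd(q*(q - 1/2)*(q + 7*sqrt(2)/2), q*(q - 3*sqrt(2)/2)*(q + 7*sqrt(2)/2)) = q^2 + 7*sqrt(2)*q/2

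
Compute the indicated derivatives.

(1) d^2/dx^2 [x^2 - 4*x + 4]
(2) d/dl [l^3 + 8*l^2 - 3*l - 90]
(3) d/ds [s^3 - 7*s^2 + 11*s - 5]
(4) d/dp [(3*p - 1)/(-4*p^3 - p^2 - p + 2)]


(1) = 2
(2) = 3*l^2 + 16*l - 3
(3) = 3*s^2 - 14*s + 11
(4) = (-12*p^3 - 3*p^2 - 3*p + (3*p - 1)*(12*p^2 + 2*p + 1) + 6)/(4*p^3 + p^2 + p - 2)^2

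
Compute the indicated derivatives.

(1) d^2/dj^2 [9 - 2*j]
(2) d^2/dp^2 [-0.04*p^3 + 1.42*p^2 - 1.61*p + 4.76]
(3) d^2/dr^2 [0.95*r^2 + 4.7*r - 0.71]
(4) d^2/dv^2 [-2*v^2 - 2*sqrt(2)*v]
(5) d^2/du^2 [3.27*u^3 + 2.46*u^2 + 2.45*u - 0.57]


(1) = 0
(2) = 2.84 - 0.24*p
(3) = 1.90000000000000
(4) = -4
(5) = 19.62*u + 4.92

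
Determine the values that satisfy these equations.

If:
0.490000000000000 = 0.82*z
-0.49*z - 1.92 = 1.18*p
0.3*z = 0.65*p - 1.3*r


Then:
p = -1.88
r = -1.08
z = 0.60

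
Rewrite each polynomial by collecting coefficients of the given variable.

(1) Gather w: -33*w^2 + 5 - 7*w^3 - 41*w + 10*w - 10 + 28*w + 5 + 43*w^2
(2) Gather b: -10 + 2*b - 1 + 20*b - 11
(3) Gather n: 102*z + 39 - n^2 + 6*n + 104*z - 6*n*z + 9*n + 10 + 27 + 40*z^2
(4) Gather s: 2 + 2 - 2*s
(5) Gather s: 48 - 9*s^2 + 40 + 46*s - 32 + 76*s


(1) = -7*w^3 + 10*w^2 - 3*w
(2) = 22*b - 22
(3) = -n^2 + n*(15 - 6*z) + 40*z^2 + 206*z + 76
(4) = 4 - 2*s
(5) = -9*s^2 + 122*s + 56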